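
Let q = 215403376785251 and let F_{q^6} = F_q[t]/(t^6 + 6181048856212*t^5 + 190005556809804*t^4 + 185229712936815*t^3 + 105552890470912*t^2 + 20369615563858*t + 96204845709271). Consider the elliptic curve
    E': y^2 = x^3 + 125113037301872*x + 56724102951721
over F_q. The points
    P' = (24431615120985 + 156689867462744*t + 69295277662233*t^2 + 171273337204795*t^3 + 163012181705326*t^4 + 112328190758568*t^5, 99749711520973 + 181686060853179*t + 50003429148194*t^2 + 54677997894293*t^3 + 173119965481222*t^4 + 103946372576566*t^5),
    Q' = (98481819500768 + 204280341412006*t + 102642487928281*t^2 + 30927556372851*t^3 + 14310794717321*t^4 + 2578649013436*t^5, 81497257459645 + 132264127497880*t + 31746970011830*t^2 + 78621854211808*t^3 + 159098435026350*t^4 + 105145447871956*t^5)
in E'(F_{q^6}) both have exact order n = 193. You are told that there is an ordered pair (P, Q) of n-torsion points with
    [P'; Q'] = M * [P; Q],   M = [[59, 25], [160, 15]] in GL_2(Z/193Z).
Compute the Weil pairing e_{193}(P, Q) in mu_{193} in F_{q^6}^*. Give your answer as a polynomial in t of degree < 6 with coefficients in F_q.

81750671856523 + 180740951211494*t + 5506997555029*t^2 + 107315893076078*t^3 + 95718591682751*t^4 + 169276664021103*t^5

Alternating bilinearity on E[193] (values in mu_{193} in F_{215403376785251^6}) gives e(P',Q') = e(P,Q)^det(M).
det(M) mod 193 = 166; its inverse in (Z/193)^* is 50 (check: 166*50 mod 193 = 1).
Miller loop for e_{193} over F_{215403376785251^6}: bits of 193 = 11000001; 7 double steps + 2 add steps, l/v at each.
The quotient is 120201486190427 + 176788229353789*t + 66996856020428*t^2 + 48150498338840*t^3 + 186208515960418*t^4 + 20712737404430*t^5.
Hence e(P,Q) = 81750671856523 + 180740951211494*t + 5506997555029*t^2 + 107315893076078*t^3 + 95718591682751*t^4 + 169276664021103*t^5 in F_{215403376785251^6}^*.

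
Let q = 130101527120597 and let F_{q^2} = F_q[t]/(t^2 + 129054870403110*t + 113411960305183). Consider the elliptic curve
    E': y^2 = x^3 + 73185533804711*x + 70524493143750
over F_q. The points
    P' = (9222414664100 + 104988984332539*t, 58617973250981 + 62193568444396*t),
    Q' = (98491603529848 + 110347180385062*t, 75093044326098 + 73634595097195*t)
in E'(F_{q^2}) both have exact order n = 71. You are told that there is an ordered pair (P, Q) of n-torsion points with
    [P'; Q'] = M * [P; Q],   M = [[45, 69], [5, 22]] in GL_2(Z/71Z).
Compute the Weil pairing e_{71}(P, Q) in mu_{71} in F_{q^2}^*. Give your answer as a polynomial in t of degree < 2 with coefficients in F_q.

93696547451276 + 8362960222897*t

Under M = [[45,69],[5,22]] in GL_2(Z/71), e_{71}(P',Q') = e_{71}(P,Q)^(45*22-69*5 mod 71).
Inverting 6 mod 71: 12. Thus e_{71}(P,Q) = e(P',Q')^{12}.
Build f_{71,P'} and f_{71,Q'} via the 7-bit ladder of 71=1000111_2; evaluate at shifted divisors; quotient in F_{130101527120597^2}.
Miller gives e_{71}(P',Q') = 100051297912293 + 22980095309284*t in F_{130101527120597^2}.
Finally e_{71}(P,Q) = 93696547451276 + 8362960222897*t.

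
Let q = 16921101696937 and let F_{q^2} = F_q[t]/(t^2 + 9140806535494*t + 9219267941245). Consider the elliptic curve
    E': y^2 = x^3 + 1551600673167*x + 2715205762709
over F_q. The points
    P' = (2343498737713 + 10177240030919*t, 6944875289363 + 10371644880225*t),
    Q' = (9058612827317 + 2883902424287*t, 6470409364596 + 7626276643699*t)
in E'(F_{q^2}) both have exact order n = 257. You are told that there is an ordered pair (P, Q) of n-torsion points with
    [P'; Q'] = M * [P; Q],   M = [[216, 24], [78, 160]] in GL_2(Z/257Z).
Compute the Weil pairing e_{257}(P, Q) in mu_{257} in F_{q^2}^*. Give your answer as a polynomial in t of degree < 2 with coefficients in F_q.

Alternating bilinearity on E[257] (values in mu_{257} in F_{16921101696937^2}) gives e(P',Q') = e(P,Q)^det(M).
216*160 - 24*78 = 32688; reduced mod 257: det = 49, inverse 21.
9-bit Miller (100000001) on E'/F_{16921101696937} with a'=1551600673167, b'=2715205762709: accumulate tangent/chord ratios at Q'+S and P'+S'.
So e_{257}(P',Q') = 2891413558922 + 15951059407356*t.
Raise to 21: e(P,Q) = 13243717083329 + 12324302750998*t in mu_{257}.

13243717083329 + 12324302750998*t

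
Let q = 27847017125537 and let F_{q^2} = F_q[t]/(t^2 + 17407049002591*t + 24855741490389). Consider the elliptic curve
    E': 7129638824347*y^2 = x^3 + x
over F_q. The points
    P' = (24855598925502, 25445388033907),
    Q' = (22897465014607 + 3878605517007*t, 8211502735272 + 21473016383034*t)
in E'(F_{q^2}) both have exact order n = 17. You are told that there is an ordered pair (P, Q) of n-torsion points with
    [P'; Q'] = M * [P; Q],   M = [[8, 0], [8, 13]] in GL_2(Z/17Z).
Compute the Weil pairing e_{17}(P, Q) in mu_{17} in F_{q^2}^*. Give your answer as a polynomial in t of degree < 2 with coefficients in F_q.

3635200023055 + 5288194911924*t

The 17-Weil pairing on E[17] over F_{27847017125537} is alternating-bilinear: e_{17}(P',Q') = e_{17}(P,Q)^det(M).
det M = 8*13 - 0*8 = 104 = 2 (mod 17); 2^{-1} = 9 (mod 17).
Set x_W=2158571592669*u, y_W=2158571592669*v; then E': y_W^2=x_W^3+12729984229073*x_W.
5-bit Miller (10001) on E'/F_{27847017125537} with a'=12729984229073, b'=0: accumulate tangent/chord ratios at Q'+S and P'+S'.
Miller gives e_{17}(P',Q') = 2666799000537 + 11644012025425*t in F_{27847017125537^2}.
(2666799000537 + 11644012025425*t)^{9} mod (27847017125537,f) = 3635200023055 + 5288194911924*t.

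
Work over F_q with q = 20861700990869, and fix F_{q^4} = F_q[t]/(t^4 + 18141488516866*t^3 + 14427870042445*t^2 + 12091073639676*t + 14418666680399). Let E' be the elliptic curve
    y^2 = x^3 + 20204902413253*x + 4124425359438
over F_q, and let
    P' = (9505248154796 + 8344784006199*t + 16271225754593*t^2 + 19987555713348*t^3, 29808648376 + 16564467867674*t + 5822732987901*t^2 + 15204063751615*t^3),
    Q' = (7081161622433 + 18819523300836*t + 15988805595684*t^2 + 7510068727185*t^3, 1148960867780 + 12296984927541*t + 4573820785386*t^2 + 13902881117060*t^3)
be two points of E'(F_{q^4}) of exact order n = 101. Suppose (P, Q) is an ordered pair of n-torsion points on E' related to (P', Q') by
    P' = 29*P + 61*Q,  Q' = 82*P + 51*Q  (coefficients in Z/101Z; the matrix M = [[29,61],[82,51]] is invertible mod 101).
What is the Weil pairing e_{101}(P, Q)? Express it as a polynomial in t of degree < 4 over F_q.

The 101-Weil pairing on E[101] over F_{20861700990869} is alternating-bilinear: e_{101}(P',Q') = e_{101}(P,Q)^det(M).
So e_{101}(P,Q) = e_{101}(P',Q')^{59}, since 12*59 = 1 mod 101.
Miller loop for e_{101} over F_{20861700990869^4}: bits of 101 = 1100101; 6 double steps + 3 add steps, l/v at each.
The quotient is 5628850362188 + 7700901840480*t + 10693448154459*t^2 + 15890072250912*t^3.
(5628850362188 + 7700901840480*t + 10693448154459*t^2 + 15890072250912*t^3)^{59} mod (20861700990869,f) = 9671317413773 + 19521204279495*t + 8272558311291*t^2 + 13767514362112*t^3.

9671317413773 + 19521204279495*t + 8272558311291*t^2 + 13767514362112*t^3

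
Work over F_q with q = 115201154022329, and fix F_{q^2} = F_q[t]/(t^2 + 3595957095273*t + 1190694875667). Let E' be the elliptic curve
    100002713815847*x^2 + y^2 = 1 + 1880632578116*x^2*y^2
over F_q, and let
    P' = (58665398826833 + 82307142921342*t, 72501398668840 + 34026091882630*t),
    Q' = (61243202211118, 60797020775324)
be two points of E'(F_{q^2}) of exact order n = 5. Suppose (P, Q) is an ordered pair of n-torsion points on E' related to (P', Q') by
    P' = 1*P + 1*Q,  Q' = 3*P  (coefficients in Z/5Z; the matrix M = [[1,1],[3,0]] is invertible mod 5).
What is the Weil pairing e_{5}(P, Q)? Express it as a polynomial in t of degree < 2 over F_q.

The 5-Weil pairing on E[5] over F_{115201154022329} is alternating-bilinear: e_{5}(P',Q') = e_{5}(P,Q)^det(M).
det(M) mod 5 = 2; its inverse in (Z/5)^* is 3 (check: 2*3 mod 5 = 1).
Map (x,y)_Ed via u=(1+y)/(1-y), v=(1+y)/((1-y)x) to Montgomery A=4145862581769,B=88428570502868; then to (a',b')=(7607390363855,1632066968297).
n = 5 = (101)_2 (3 bits, wt 2); accumulate f_{5,P'}(Q'+S)/f_{5,P'}(S) along the 2-step ladder.
Miller gives e_{5}(P',Q') = 25687186348186 + 98128345750969*t in F_{115201154022329^2}.
e_{5}(P,Q) = (25687186348186 + 98128345750969*t)^{3} = 53328939620018 + 39394104385343*t.

53328939620018 + 39394104385343*t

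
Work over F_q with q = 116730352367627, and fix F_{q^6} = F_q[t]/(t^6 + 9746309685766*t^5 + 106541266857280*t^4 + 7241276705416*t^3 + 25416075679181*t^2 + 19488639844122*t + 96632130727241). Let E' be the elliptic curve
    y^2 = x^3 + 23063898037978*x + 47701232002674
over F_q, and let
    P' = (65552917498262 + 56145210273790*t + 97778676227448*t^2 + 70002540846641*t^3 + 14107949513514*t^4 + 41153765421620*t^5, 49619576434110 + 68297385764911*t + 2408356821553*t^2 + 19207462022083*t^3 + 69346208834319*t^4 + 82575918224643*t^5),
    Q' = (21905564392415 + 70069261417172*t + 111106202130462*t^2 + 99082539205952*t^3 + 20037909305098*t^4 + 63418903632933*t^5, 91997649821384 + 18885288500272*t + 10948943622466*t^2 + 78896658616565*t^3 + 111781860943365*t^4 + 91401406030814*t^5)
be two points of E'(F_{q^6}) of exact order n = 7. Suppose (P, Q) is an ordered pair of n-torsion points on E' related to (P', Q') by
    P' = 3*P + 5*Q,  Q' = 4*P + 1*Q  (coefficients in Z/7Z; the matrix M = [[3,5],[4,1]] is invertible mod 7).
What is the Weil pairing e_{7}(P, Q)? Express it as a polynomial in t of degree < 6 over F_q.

112043169958343 + 31932359637370*t + 19906431251994*t^2 + 64364355312856*t^3 + 87903111595540*t^4 + 220497541162*t^5

e_{7}(aP+bQ,cP+dQ) = e_{7}(P,Q)^(ad-bc); with (a,b,c,d)=(3,5,4,1) this gives the det-7 law.
det(M) mod 7 = 4; its inverse in (Z/7)^* is 2 (check: 4*2 mod 7 = 1).
Double-and-add over 111: 3-1 doublings, 3-1 additions; each step l_{T,T}/v_{2T} or l_{T,P'}/v at Q'+S for random S.
Miller gives e_{7}(P',Q') = 31805791892180 + 97539297928684*t + 104990762509306*t^2 + 57176550169061*t^3 + 40437013581695*t^4 + 112896757402576*t^5 in F_{116730352367627^6}.
e_{7}(P,Q) = (31805791892180 + 97539297928684*t + 104990762509306*t^2 + 57176550169061*t^3 + 40437013581695*t^4 + 112896757402576*t^5)^{2} = 112043169958343 + 31932359637370*t + 19906431251994*t^2 + 64364355312856*t^3 + 87903111595540*t^4 + 220497541162*t^5.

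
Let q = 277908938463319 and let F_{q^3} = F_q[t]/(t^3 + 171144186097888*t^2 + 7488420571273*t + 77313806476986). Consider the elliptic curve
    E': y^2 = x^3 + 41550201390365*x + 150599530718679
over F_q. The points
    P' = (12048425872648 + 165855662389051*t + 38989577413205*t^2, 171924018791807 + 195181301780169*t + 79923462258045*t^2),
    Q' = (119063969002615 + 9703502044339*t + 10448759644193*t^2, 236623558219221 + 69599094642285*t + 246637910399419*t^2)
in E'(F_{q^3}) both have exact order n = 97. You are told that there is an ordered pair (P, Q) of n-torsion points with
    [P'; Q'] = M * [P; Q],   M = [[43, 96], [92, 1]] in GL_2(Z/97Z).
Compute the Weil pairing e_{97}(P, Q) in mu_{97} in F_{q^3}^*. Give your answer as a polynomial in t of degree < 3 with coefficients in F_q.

526804667367 + 138406185718736*t + 198649745372925*t^2

Under M = [[43,96],[92,1]] in GL_2(Z/97), e_{97}(P',Q') = e_{97}(P,Q)^(43*1-96*92 mod 97).
43*1 - 96*92 = -8789; reduced mod 97: det = 38, inverse 23.
n = 97 = (1100001)_2 (7 bits, wt 3); accumulate f_{97,P'}(Q'+S)/f_{97,P'}(S) along the 6-step ladder.
Miller gives e_{97}(P',Q') = 21773169710483 + 204573318051206*t + 99031642392238*t^2 in F_{277908938463319^3}.
Raise to 23: e(P,Q) = 526804667367 + 138406185718736*t + 198649745372925*t^2 in mu_{97}.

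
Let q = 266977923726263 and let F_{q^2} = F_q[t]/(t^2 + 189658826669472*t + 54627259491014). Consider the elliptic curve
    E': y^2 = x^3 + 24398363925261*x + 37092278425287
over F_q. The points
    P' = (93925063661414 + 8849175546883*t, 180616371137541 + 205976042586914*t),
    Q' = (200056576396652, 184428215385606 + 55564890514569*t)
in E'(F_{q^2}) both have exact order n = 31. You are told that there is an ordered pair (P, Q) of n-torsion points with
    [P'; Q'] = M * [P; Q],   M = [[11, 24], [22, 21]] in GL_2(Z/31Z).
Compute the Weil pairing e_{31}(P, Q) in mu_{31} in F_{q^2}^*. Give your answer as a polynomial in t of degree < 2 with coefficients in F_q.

66218226592038 + 203050581025879*t

e_{31} is bilinear + alternating on E[31], so e_{31}(11*P + 24*Q, 22*P + 21*Q) = e_{31}(P,Q)^(11*21-24*22).
det(M) mod 31 = 13; its inverse in (Z/31)^* is 12 (check: 13*12 mod 31 = 1).
5-bit Miller (11111) on E'/F_{266977923726263} with a'=24398363925261, b'=37092278425287: accumulate tangent/chord ratios at Q'+S and P'+S'.
Result: e(P',Q') = 9335520444788 + 163226886168027*t.
e_{31}(P,Q) = (9335520444788 + 163226886168027*t)^{12} = 66218226592038 + 203050581025879*t.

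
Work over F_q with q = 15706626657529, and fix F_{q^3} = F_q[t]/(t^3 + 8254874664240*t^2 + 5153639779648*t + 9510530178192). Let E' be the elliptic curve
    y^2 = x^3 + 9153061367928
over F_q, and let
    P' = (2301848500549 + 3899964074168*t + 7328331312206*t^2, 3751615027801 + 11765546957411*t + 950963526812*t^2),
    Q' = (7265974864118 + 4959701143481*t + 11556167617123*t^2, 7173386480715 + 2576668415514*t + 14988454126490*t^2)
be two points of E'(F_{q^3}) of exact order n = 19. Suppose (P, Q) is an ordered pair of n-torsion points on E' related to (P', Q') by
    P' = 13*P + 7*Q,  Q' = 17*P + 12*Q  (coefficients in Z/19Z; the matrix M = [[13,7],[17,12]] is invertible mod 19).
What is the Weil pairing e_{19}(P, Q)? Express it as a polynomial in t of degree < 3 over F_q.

e_{19} is bilinear + alternating on E[19], so e_{19}(13*P + 7*Q, 17*P + 12*Q) = e_{19}(P,Q)^(13*12-7*17).
Hence e(P,Q) = e(P',Q')^{18} where 18 = 18^{-1} mod 19.
Run Miller on y^2=x^3+9153061367928 over F_{15706626657529}: ladder 10011 (5 bits); e = f_P(D_Q)/f_Q(D_P).
f_P(D_Q)/f_Q(D_P) = 4574620721613 + 13628361699298*t + 10613084052674*t^2.
Hence e(P,Q) = 2675150718989 + 7847730393847*t + 8440369663859*t^2 in F_{15706626657529^3}^*.

2675150718989 + 7847730393847*t + 8440369663859*t^2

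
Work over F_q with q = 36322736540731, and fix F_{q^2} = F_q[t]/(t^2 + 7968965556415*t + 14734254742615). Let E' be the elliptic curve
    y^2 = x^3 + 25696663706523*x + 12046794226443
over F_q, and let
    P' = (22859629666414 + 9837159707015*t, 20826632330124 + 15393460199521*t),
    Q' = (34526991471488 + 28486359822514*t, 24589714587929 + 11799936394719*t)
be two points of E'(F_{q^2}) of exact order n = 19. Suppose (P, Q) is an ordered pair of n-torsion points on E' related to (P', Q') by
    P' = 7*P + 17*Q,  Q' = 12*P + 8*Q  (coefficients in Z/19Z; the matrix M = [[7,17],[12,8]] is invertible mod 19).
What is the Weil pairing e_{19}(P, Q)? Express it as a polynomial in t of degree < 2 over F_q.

12228481482197 + 20855917643241*t

e_{19} is bilinear + alternating on E[19], so e_{19}(7*P + 17*Q, 12*P + 8*Q) = e_{19}(P,Q)^(7*8-17*12).
det M = 7*8 - 17*12 = -148 = 4 (mod 19); 4^{-1} = 5 (mod 19).
n = 19 = (10011)_2 (5 bits, wt 3); accumulate f_{19,P'}(Q'+S)/f_{19,P'}(S) along the 4-step ladder.
Miller gives e_{19}(P',Q') = 21238546535363 + 1657360626744*t in F_{36322736540731^2}.
e_{19}(P,Q) = (21238546535363 + 1657360626744*t)^{5} = 12228481482197 + 20855917643241*t.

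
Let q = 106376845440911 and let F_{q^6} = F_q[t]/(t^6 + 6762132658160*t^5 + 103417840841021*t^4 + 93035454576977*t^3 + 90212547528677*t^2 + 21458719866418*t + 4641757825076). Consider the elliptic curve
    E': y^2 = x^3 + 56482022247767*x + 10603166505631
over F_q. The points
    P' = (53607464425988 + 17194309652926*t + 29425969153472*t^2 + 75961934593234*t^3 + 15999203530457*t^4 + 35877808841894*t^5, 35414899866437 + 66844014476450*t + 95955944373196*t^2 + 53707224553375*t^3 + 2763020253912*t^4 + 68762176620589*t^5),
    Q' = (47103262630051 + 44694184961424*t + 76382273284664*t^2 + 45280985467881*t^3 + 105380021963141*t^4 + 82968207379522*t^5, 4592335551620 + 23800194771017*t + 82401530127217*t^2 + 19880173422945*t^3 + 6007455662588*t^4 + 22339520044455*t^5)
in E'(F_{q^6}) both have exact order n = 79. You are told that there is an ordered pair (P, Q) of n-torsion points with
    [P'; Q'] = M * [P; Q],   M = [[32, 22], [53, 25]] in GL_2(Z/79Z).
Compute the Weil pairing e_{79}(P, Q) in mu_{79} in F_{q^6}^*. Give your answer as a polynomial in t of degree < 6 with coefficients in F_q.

4152342383370 + 88021789109249*t + 8676000266514*t^2 + 42783832608628*t^3 + 24246051079252*t^4 + 93433202681951*t^5

Under M = [[32,22],[53,25]] in GL_2(Z/79), e_{79}(P',Q') = e_{79}(P,Q)^(32*25-22*53 mod 79).
32*25 - 22*53 = -366; reduced mod 79: det = 29, inverse 30.
Run Miller on y^2=x^3+56482022247767*x+10603166505631 over F_{106376845440911}: ladder 1001111 (7 bits); e = f_P(D_Q)/f_Q(D_P).
The quotient is 74229606304863 + 30829166363009*t + 41596967550156*t^2 + 54284949859670*t^3 + 94848241335732*t^4 + 18153211095987*t^5.
Raise to 30: e(P,Q) = 4152342383370 + 88021789109249*t + 8676000266514*t^2 + 42783832608628*t^3 + 24246051079252*t^4 + 93433202681951*t^5 in mu_{79}.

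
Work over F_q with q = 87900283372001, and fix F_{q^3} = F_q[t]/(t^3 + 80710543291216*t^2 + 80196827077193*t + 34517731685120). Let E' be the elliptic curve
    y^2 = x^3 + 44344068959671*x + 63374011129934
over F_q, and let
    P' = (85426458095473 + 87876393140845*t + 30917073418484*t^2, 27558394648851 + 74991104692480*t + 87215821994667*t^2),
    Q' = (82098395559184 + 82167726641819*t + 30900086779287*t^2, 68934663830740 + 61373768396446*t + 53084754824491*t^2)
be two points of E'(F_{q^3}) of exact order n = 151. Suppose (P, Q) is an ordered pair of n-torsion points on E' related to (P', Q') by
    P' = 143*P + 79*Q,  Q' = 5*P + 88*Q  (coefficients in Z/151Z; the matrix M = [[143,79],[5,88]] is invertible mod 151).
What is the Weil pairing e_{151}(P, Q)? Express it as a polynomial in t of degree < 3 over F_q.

e_{151}(aP+bQ,cP+dQ) = e_{151}(P,Q)^(ad-bc); with (a,b,c,d)=(143,79,5,88) this gives the det-151 law.
So e_{151}(P,Q) = e_{151}(P',Q')^{133}, since 109*133 = 1 mod 151.
Run Miller on y^2=x^3+44344068959671*x+63374011129934 over F_{87900283372001}: ladder 10010111 (8 bits); e = f_P(D_Q)/f_Q(D_P).
f_P(D_Q)/f_Q(D_P) = 87373369566773 + 30755064534966*t + 80171923719217*t^2.
(87373369566773 + 30755064534966*t + 80171923719217*t^2)^{133} mod (87900283372001,f) = 17820522600615 + 85881588169592*t + 54096032788120*t^2.

17820522600615 + 85881588169592*t + 54096032788120*t^2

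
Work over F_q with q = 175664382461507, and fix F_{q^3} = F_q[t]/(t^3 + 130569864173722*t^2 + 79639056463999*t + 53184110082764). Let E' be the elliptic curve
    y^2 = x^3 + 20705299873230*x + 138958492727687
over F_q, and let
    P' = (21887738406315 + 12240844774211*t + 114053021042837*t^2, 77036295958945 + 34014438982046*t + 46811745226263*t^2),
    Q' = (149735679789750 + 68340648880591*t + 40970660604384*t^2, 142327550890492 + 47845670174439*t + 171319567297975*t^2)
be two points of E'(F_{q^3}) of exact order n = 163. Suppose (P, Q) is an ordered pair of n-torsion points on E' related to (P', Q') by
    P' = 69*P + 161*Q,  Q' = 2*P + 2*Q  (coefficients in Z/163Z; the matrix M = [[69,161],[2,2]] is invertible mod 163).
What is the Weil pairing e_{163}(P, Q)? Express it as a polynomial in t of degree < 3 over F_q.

e_{163}(aP+bQ,cP+dQ) = e_{163}(P,Q)^(ad-bc); with (a,b,c,d)=(69,161,2,2) this gives the det-163 law.
det M = 69*2 - 161*2 = -184 = 142 (mod 163); 142^{-1} = 31 (mod 163).
Miller loop for e_{163} over F_{175664382461507^3}: bits of 163 = 10100011; 7 double steps + 3 add steps, l/v at each.
Result: e(P',Q') = 108361646591335 + 106812261069052*t + 139876194980024*t^2.
Thus e_{163}(P,Q) = 2179430401913 + 94693735727332*t + 63331665823286*t^2.

2179430401913 + 94693735727332*t + 63331665823286*t^2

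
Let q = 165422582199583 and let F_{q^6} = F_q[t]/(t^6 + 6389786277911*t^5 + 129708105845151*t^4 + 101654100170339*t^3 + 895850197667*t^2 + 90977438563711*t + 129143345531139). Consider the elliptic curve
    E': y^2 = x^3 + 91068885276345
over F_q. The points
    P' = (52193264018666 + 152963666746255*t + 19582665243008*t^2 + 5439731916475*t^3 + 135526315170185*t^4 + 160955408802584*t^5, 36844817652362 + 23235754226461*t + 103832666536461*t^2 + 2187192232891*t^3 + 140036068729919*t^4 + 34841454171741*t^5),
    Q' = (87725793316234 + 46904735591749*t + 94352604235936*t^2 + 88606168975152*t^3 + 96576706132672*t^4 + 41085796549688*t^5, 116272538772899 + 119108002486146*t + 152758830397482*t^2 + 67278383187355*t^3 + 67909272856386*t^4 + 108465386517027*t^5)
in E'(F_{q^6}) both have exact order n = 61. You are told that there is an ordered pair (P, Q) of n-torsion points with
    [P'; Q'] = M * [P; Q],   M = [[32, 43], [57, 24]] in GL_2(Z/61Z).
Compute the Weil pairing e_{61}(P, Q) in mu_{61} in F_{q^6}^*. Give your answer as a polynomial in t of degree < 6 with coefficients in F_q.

Under M = [[32,43],[57,24]] in GL_2(Z/61), e_{61}(P',Q') = e_{61}(P,Q)^(32*24-43*57 mod 61).
det M = 32*24 - 43*57 = -1683 = 25 (mod 61); 25^{-1} = 22 (mod 61).
n = 61 = (111101)_2 (6 bits, wt 5); accumulate f_{61,P'}(Q'+S)/f_{61,P'}(S) along the 5-step ladder.
Result: e(P',Q') = 98757072438168 + 109472383122781*t + 120318755852202*t^2 + 64759333919866*t^3 + 110992234449396*t^4 + 146348048419436*t^5.
e_{61}(P,Q) = (98757072438168 + 109472383122781*t + 120318755852202*t^2 + 64759333919866*t^3 + 110992234449396*t^4 + 146348048419436*t^5)^{22} = 132219994848585 + 89670961540301*t + 49351308947592*t^2 + 158201675467242*t^3 + 105593475588254*t^4 + 10376878450588*t^5.

132219994848585 + 89670961540301*t + 49351308947592*t^2 + 158201675467242*t^3 + 105593475588254*t^4 + 10376878450588*t^5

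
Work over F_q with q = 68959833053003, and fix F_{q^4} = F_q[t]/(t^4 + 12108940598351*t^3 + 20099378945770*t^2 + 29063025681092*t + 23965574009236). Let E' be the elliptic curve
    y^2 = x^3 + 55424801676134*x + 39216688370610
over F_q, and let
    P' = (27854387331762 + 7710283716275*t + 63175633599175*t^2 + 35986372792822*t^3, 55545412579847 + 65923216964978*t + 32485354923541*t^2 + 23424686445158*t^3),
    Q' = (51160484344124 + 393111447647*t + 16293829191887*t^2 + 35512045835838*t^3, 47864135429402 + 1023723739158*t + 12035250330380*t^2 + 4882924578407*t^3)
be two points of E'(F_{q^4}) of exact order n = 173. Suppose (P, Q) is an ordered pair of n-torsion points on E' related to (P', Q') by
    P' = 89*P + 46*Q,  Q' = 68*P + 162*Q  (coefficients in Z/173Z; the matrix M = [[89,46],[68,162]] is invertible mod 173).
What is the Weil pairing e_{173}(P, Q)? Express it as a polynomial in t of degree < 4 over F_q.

13499284981497 + 61881116035862*t + 4973464315892*t^2 + 43962305430304*t^3

Since e_{173}(P,P)=e_{173}(Q,Q)=1 and e_{173}(Q,P)=e_{173}(P,Q)^{-1}, expanding e_{173}(89*P + 46*Q,68*P + 162*Q) leaves e(P,Q)^det(M).
Hence e(P,Q) = e(P',Q')^{50} where 50 = 45^{-1} mod 173.
Miller loop for e_{173} over F_{68959833053003^4}: bits of 173 = 10101101; 7 double steps + 4 add steps, l/v at each.
Result: e(P',Q') = 45596755533083 + 29319045574551*t + 38644877957456*t^2 + 63352019208660*t^3.
Hence e(P,Q) = 13499284981497 + 61881116035862*t + 4973464315892*t^2 + 43962305430304*t^3 in F_{68959833053003^4}^*.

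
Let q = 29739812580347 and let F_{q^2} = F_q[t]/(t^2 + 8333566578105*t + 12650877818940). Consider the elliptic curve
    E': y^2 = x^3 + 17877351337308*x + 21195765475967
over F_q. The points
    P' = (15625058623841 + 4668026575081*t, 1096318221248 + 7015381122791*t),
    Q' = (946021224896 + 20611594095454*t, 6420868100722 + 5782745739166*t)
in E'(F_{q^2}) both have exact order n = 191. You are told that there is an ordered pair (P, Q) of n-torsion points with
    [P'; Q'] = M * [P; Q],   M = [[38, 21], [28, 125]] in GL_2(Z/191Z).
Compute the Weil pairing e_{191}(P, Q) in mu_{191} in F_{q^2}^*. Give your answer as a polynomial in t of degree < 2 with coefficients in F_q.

9843396828398 + 26557835770465*t

e_{191}(aP+bQ,cP+dQ) = e_{191}(P,Q)^(ad-bc); with (a,b,c,d)=(38,21,28,125) this gives the det-191 law.
So e_{191}(P,Q) = e_{191}(P',Q')^{148}, since 151*148 = 1 mod 191.
8-bit Miller (10111111) on E'/F_{29739812580347} with a'=17877351337308, b'=21195765475967: accumulate tangent/chord ratios at Q'+S and P'+S'.
e_{191}(P',Q') = 4836042557202 + 8226763108032*t.
Thus e_{191}(P,Q) = 9843396828398 + 26557835770465*t.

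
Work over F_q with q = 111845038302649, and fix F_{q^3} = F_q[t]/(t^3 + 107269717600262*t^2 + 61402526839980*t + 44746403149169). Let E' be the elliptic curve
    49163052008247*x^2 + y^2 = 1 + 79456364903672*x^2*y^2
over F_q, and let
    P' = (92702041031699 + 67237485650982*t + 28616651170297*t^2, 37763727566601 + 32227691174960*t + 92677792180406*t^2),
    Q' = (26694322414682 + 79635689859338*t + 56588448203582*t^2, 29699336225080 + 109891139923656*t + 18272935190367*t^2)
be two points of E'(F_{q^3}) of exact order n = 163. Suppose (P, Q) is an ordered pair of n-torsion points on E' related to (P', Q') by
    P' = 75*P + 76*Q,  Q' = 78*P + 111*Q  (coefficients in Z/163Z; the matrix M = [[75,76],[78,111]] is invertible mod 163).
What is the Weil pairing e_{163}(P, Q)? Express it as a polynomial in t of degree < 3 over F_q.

e_{163}(aP+bQ,cP+dQ) = e_{163}(P,Q)^(ad-bc); with (a,b,c,d)=(75,76,78,111) this gives the det-163 law.
75*111 - 76*78 = 2397; reduced mod 163: det = 115, inverse 146.
Edwards a_E,d_E -> Montgomery A=45709031699643,B=103015704624881 -> Weierstrass 73189634290671,5434133321419 via alpha=40077409202428,beta=20387931351806.
n = 163 = (10100011)_2 (8 bits, wt 4); accumulate f_{163,P'}(Q'+S)/f_{163,P'}(S) along the 7-step ladder.
Miller gives e_{163}(P',Q') = 69588797696698 + 89389774475938*t + 49553016427650*t^2 in F_{111845038302649^3}.
(69588797696698 + 89389774475938*t + 49553016427650*t^2)^{146} mod (111845038302649,f) = 70811654073392 + 24169401960790*t + 32123444291569*t^2.

70811654073392 + 24169401960790*t + 32123444291569*t^2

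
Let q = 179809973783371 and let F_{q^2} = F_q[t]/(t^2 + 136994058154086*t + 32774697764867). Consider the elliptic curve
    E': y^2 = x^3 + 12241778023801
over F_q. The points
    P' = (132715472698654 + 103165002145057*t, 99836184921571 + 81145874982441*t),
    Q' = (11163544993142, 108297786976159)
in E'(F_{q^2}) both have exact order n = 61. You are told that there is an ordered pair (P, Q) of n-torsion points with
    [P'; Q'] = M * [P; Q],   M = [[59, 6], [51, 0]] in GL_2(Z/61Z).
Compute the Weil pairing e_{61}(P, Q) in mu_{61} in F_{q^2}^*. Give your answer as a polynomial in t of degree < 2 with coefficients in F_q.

4106141410950 + 144074182262096*t

e_{61} is bilinear + alternating on E[61], so e_{61}(59*P + 6*Q, 51*P) = e_{61}(P,Q)^(59*0-6*51).
So e_{61}(P,Q) = e_{61}(P',Q')^{60}, since 60*60 = 1 mod 61.
Double-and-add over 111101: 6-1 doublings, 5-1 additions; each step l_{T,T}/v_{2T} or l_{T,P'}/v at Q'+S for random S.
Miller gives e_{61}(P',Q') = 18313914931707 + 35735791521275*t in F_{179809973783371^2}.
Hence e(P,Q) = 4106141410950 + 144074182262096*t in F_{179809973783371^2}^*.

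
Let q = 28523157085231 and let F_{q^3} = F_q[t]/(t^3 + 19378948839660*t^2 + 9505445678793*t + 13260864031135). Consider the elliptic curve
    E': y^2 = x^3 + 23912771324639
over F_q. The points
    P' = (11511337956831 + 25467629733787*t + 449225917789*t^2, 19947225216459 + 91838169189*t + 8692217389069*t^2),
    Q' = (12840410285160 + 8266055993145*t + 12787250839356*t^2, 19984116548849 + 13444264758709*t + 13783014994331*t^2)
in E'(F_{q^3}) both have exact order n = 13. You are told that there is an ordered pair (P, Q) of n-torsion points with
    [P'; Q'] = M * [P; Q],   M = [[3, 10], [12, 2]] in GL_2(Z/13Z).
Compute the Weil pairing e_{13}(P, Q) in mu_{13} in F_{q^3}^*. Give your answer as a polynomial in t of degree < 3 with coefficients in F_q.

e_{13}(aP+bQ,cP+dQ) = e_{13}(P,Q)^(ad-bc); with (a,b,c,d)=(3,10,12,2) this gives the det-13 law.
3*2 - 10*12 = -114; reduced mod 13: det = 3, inverse 9.
Miller loop for e_{13} over F_{28523157085231^3}: bits of 13 = 1101; 3 double steps + 2 add steps, l/v at each.
The quotient is 15364440887288 + 11732168138478*t + 5866958586620*t^2.
(15364440887288 + 11732168138478*t + 5866958586620*t^2)^{9} mod (28523157085231,f) = 23253047811398 + 12609375569163*t + 20760405271053*t^2.

23253047811398 + 12609375569163*t + 20760405271053*t^2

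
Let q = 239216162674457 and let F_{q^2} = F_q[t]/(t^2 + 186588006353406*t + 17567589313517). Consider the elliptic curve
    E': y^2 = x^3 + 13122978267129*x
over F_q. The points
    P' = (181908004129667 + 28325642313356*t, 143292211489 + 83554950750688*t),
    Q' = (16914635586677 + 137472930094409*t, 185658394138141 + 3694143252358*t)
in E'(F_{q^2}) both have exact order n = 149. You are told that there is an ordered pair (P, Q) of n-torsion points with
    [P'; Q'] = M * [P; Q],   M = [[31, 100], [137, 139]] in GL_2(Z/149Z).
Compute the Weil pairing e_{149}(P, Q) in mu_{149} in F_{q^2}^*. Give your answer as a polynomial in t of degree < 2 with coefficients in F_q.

129332016392174 + 161224807377364*t

e_{149} is bilinear + alternating on E[149], so e_{149}(31*P + 100*Q, 137*P + 139*Q) = e_{149}(P,Q)^(31*139-100*137).
det(M) mod 149 = 145; its inverse in (Z/149)^* is 37 (check: 145*37 mod 149 = 1).
Double-and-add over 10010101: 8-1 doublings, 4-1 additions; each step l_{T,T}/v_{2T} or l_{T,P'}/v at Q'+S for random S.
Miller gives e_{149}(P',Q') = 226474716187154 + 117956144431094*t in F_{239216162674457^2}.
Thus e_{149}(P,Q) = 129332016392174 + 161224807377364*t.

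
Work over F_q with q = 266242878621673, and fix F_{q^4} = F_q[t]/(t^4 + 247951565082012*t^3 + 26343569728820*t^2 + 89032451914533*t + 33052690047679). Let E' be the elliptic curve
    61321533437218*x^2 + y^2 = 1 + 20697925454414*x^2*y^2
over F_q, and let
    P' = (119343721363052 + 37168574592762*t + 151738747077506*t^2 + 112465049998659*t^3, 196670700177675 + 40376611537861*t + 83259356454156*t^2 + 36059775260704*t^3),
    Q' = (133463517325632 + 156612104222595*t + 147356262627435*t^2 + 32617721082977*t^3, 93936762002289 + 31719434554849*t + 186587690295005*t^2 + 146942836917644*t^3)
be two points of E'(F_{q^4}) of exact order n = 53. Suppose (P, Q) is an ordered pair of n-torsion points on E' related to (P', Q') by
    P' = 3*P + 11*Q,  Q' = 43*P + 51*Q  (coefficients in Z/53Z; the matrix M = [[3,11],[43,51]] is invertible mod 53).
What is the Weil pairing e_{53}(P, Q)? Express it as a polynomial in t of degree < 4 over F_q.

110486972105698 + 52465149221791*t + 97422392790202*t^2 + 243871780185538*t^3

e_{53}(aP+bQ,cP+dQ) = e_{53}(P,Q)^(ad-bc); with (a,b,c,d)=(3,11,43,51) this gives the det-53 law.
det(M) mod 53 = 51; its inverse in (Z/53)^* is 26 (check: 51*26 mod 53 = 1).
Edwards a_E,d_E -> Montgomery A=129925163991377,B=55470275446793 -> Weierstrass 149524890009660,159785664471774 via alpha=13669909815272,beta=10155901995701.
6-bit Miller (110101) on E'/F_{266242878621673} with a'=149524890009660, b'=159785664471774: accumulate tangent/chord ratios at Q'+S and P'+S'.
Result: e(P',Q') = 24190166013747 + 175011078563635*t + 9375876109975*t^2 + 129927168761597*t^3.
Hence e(P,Q) = 110486972105698 + 52465149221791*t + 97422392790202*t^2 + 243871780185538*t^3 in F_{266242878621673^4}^*.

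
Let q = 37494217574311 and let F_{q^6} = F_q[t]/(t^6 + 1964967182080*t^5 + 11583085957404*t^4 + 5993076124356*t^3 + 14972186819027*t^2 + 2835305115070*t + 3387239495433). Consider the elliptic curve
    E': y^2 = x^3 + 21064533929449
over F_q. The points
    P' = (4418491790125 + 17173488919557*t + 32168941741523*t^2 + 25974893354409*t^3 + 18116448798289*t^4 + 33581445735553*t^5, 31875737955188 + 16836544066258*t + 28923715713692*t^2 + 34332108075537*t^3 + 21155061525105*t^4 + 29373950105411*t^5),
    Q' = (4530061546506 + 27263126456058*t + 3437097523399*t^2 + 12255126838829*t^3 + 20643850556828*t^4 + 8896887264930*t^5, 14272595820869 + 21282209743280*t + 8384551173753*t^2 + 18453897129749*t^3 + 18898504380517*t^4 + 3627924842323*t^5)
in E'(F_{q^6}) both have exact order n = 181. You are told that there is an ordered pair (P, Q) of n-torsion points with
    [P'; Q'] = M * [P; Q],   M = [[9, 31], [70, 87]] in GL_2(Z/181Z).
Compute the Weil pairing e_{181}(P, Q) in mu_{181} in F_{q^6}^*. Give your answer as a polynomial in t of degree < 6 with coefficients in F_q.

27907454860437 + 26297389409665*t + 14754266245809*t^2 + 26881209073011*t^3 + 18354332688894*t^4 + 32247302169885*t^5

Alternating bilinearity on E[181] (values in mu_{181} in F_{37494217574311^6}) gives e(P',Q') = e(P,Q)^det(M).
Inverting 61 mod 181: 92. Thus e_{181}(P,Q) = e(P',Q')^{92}.
8-bit Miller (10110101) on E'/F_{37494217574311} with a'=0, b'=21064533929449: accumulate tangent/chord ratios at Q'+S and P'+S'.
f_P(D_Q)/f_Q(D_P) = 36250619227832 + 16681543178511*t + 16828278738698*t^2 + 2772484264928*t^3 + 36448812504516*t^4 + 27381737009184*t^5.
e_{181}(P,Q) = (36250619227832 + 16681543178511*t + 16828278738698*t^2 + 2772484264928*t^3 + 36448812504516*t^4 + 27381737009184*t^5)^{92} = 27907454860437 + 26297389409665*t + 14754266245809*t^2 + 26881209073011*t^3 + 18354332688894*t^4 + 32247302169885*t^5.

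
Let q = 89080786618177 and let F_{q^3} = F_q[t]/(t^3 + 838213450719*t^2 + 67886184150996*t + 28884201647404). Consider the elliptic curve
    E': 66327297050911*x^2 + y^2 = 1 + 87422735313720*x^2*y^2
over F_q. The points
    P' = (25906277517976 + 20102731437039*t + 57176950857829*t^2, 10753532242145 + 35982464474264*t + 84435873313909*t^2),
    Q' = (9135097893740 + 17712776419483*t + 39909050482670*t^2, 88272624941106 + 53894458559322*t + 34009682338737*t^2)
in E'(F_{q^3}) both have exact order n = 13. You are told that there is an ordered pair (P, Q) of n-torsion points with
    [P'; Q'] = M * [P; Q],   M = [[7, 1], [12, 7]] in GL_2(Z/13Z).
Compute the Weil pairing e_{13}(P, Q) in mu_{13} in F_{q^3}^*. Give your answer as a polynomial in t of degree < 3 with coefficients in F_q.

56429162039034 + 65769507682133*t + 88665138136492*t^2

e_{13}(aP+bQ,cP+dQ) = e_{13}(P,Q)^(ad-bc); with (a,b,c,d)=(7,1,12,7) this gives the det-13 law.
det(M) mod 13 = 11; its inverse in (Z/13)^* is 6 (check: 11*6 mod 13 = 1).
Edwards a_E,d_E -> Montgomery A=38979184475255,B=28110787806889 -> Weierstrass 0,47427910023121 via alpha=10778207624409,beta=16996337088842.
Build f_{13,P'} and f_{13,Q'} via the 4-bit ladder of 13=1101_2; evaluate at shifted divisors; quotient in F_{89080786618177^3}.
Miller gives e_{13}(P',Q') = 12956257401012 + 73404594295766*t + 50091165057887*t^2 in F_{89080786618177^3}.
Finally e_{13}(P,Q) = 56429162039034 + 65769507682133*t + 88665138136492*t^2.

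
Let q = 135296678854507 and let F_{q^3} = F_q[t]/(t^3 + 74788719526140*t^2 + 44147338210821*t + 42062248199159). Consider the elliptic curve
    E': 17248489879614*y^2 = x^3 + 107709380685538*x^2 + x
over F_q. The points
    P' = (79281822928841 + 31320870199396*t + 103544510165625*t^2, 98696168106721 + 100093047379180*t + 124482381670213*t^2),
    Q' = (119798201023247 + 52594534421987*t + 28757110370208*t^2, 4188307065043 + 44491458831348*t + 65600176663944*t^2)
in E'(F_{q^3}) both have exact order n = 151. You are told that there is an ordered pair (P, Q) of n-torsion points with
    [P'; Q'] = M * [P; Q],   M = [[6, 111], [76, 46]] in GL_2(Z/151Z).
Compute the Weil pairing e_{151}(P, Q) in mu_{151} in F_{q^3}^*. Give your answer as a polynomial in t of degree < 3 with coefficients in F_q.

109303875649120 + 7698052577004*t + 23869570271055*t^2

e_{151}(aP+bQ,cP+dQ) = e_{151}(P,Q)^(ad-bc); with (a,b,c,d)=(6,111,76,46) this gives the det-151 law.
6*46 - 111*76 = -8160; reduced mod 151: det = 145, inverse 25.
Montgomery->Weierstrass: x_W = 3000733216130*x+11846825619938, y_W=3000733216130*y on F_{135296678854507}; lands on y^2=x^3+68243023082821*x+75663689813723.
Double-and-add over 10010111: 8-1 doublings, 5-1 additions; each step l_{T,T}/v_{2T} or l_{T,P'}/v at Q'+S for random S.
e_{151}(P',Q') = 82168665968782 + 118617706700000*t + 1628264084536*t^2.
Raise to 25: e(P,Q) = 109303875649120 + 7698052577004*t + 23869570271055*t^2 in mu_{151}.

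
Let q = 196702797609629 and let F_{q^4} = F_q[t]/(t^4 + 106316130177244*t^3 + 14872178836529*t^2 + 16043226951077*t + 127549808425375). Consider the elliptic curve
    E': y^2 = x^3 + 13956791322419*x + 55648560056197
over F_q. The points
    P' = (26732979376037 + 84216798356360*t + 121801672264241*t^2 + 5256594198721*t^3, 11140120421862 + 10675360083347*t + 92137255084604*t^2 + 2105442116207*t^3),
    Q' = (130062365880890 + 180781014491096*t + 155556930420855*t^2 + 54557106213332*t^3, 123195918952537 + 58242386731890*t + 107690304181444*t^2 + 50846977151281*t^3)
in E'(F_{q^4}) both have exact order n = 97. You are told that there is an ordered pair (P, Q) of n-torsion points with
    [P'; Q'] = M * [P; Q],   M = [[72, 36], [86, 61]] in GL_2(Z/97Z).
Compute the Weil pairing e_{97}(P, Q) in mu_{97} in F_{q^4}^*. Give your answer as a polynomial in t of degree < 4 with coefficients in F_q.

117626419503956 + 16392744392864*t + 1187237110856*t^2 + 64086010737978*t^3

Alternating bilinearity on E[97] (values in mu_{97} in F_{196702797609629^4}) gives e(P',Q') = e(P,Q)^det(M).
Inverting 35 mod 97: 61. Thus e_{97}(P,Q) = e(P',Q')^{61}.
Miller loop for e_{97} over F_{196702797609629^4}: bits of 97 = 1100001; 6 double steps + 2 add steps, l/v at each.
Miller gives e_{97}(P',Q') = 87646951969510 + 115750098750229*t + 126808768877254*t^2 + 14936961333916*t^3 in F_{196702797609629^4}.
Raise to 61: e(P,Q) = 117626419503956 + 16392744392864*t + 1187237110856*t^2 + 64086010737978*t^3 in mu_{97}.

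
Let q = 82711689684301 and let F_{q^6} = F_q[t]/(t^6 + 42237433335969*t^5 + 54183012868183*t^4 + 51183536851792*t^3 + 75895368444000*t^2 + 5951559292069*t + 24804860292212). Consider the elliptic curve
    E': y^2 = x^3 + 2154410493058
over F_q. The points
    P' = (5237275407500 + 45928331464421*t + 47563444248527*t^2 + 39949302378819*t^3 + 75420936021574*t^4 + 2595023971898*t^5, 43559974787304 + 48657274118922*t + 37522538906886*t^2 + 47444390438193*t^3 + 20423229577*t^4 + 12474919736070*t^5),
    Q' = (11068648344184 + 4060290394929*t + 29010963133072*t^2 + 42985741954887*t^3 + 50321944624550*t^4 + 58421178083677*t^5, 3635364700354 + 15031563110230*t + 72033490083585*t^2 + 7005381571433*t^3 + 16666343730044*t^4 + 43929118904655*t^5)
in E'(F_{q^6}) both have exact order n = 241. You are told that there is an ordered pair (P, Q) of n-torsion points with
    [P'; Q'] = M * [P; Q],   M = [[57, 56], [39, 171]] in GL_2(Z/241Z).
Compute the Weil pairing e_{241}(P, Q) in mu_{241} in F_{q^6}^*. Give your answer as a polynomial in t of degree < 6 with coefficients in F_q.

Under M = [[57,56],[39,171]] in GL_2(Z/241), e_{241}(P',Q') = e_{241}(P,Q)^(57*171-56*39 mod 241).
det M = 57*171 - 56*39 = 7563 = 92 (mod 241); 92^{-1} = 186 (mod 241).
Double-and-add over 11110001: 8-1 doublings, 5-1 additions; each step l_{T,T}/v_{2T} or l_{T,P'}/v at Q'+S for random S.
So e_{241}(P',Q') = 68433634966157 + 22797352976258*t + 25309979639703*t^2 + 50078798770767*t^3 + 37490027050620*t^4 + 41910267005040*t^5.
e_{241}(P,Q) = (68433634966157 + 22797352976258*t + 25309979639703*t^2 + 50078798770767*t^3 + 37490027050620*t^4 + 41910267005040*t^5)^{186} = 56088897886652 + 13804689600378*t + 63002751433872*t^2 + 25607695708852*t^3 + 5378333648654*t^4 + 79964187741590*t^5.

56088897886652 + 13804689600378*t + 63002751433872*t^2 + 25607695708852*t^3 + 5378333648654*t^4 + 79964187741590*t^5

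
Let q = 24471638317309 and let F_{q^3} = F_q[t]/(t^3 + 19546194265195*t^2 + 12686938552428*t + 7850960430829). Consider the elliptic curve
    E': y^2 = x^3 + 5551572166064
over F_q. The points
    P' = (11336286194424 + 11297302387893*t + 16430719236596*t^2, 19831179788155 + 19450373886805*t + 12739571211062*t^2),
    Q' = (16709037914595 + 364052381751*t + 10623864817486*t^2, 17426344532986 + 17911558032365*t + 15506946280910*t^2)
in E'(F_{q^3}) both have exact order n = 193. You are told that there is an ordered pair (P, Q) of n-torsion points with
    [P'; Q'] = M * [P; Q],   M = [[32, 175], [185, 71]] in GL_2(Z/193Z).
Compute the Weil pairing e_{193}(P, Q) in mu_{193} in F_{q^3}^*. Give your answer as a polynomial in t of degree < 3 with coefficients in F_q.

e_{193}(aP+bQ,cP+dQ) = e_{193}(P,Q)^(ad-bc); with (a,b,c,d)=(32,175,185,71) this gives the det-193 law.
det M = 32*71 - 175*185 = -30103 = 5 (mod 193); 5^{-1} = 116 (mod 193).
n = 193 = (11000001)_2 (8 bits, wt 3); accumulate f_{193,P'}(Q'+S)/f_{193,P'}(S) along the 7-step ladder.
The quotient is 5507855540087 + 3165149823811*t + 10002401973429*t^2.
Finally e_{193}(P,Q) = 1813421078688 + 4994394932009*t + 11728475021179*t^2.

1813421078688 + 4994394932009*t + 11728475021179*t^2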